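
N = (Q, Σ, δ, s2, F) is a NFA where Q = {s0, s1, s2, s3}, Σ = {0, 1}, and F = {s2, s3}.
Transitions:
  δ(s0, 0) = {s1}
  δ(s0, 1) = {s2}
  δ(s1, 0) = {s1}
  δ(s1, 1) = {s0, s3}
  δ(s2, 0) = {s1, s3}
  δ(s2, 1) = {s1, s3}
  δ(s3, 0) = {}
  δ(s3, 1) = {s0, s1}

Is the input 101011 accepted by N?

Start: {s2}
read 1: {s1, s3}
read 0: {s1}
read 1: {s0, s3}
read 0: {s1}
read 1: {s0, s3}
read 1: {s0, s1, s2}
Reachable ∩ accepting = {s2} — nonempty.

accepted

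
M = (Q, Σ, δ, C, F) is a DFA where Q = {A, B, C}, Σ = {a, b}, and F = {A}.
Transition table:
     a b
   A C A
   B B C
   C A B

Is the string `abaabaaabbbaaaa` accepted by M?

C --a--> A
A --b--> A
A --a--> C
C --a--> A
A --b--> A
A --a--> C
C --a--> A
A --a--> C
C --b--> B
B --b--> C
C --b--> B
B --a--> B
B --a--> B
B --a--> B
B --a--> B
End in state B, which is not an accepting state.

rejected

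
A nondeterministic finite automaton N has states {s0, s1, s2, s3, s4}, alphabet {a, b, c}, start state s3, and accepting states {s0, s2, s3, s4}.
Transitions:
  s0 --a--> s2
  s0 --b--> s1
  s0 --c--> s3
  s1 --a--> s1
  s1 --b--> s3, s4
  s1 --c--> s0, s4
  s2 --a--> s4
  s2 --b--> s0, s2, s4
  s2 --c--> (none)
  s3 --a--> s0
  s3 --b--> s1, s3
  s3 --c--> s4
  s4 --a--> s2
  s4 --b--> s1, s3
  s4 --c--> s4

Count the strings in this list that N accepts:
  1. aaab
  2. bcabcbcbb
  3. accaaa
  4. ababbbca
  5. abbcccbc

aaab: accepted
bcabcbcbb: accepted
accaaa: accepted
ababbbca: accepted
abbcccbc: accepted

5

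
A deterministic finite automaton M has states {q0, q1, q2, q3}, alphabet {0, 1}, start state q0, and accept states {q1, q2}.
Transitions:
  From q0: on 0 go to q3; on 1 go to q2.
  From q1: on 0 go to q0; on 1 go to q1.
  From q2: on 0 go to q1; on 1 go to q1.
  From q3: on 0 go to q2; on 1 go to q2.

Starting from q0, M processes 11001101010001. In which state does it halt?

q0 --1--> q2
q2 --1--> q1
q1 --0--> q0
q0 --0--> q3
q3 --1--> q2
q2 --1--> q1
q1 --0--> q0
q0 --1--> q2
q2 --0--> q1
q1 --1--> q1
q1 --0--> q0
q0 --0--> q3
q3 --0--> q2
q2 --1--> q1

q1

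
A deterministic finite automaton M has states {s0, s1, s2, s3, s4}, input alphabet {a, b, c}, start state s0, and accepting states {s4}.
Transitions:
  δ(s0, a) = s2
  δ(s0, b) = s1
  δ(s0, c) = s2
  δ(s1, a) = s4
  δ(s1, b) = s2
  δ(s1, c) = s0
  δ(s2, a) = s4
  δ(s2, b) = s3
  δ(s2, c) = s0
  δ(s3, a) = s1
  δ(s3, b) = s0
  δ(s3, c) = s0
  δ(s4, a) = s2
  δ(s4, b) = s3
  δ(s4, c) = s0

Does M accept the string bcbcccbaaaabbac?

rejected

s0 --b--> s1
s1 --c--> s0
s0 --b--> s1
s1 --c--> s0
s0 --c--> s2
s2 --c--> s0
s0 --b--> s1
s1 --a--> s4
s4 --a--> s2
s2 --a--> s4
s4 --a--> s2
s2 --b--> s3
s3 --b--> s0
s0 --a--> s2
s2 --c--> s0
End in state s0, which is not an accepting state.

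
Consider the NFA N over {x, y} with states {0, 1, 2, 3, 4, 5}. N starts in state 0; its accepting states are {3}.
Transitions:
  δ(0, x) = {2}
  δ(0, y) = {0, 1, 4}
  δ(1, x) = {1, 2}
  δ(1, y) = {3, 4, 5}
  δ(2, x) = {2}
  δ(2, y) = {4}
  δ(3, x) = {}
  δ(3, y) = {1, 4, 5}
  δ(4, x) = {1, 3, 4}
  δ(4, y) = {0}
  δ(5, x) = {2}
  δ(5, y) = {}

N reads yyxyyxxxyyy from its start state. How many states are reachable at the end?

5

Start: {0}
read y: {0, 1, 4}
read y: {0, 1, 3, 4, 5}
read x: {1, 2, 3, 4}
read y: {0, 1, 3, 4, 5}
read y: {0, 1, 3, 4, 5}
read x: {1, 2, 3, 4}
read x: {1, 2, 3, 4}
read x: {1, 2, 3, 4}
read y: {0, 1, 3, 4, 5}
read y: {0, 1, 3, 4, 5}
read y: {0, 1, 3, 4, 5}
Final reachable set {0, 1, 3, 4, 5} has 5 states.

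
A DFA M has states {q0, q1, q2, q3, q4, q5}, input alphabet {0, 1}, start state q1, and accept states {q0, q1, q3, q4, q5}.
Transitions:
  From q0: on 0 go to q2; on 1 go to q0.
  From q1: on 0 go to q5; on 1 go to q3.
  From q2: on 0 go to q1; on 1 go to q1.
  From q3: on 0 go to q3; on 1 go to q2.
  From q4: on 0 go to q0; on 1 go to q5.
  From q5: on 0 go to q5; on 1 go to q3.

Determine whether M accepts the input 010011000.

accepted

q1 --0--> q5
q5 --1--> q3
q3 --0--> q3
q3 --0--> q3
q3 --1--> q2
q2 --1--> q1
q1 --0--> q5
q5 --0--> q5
q5 --0--> q5
End in state q5, which is an accepting state.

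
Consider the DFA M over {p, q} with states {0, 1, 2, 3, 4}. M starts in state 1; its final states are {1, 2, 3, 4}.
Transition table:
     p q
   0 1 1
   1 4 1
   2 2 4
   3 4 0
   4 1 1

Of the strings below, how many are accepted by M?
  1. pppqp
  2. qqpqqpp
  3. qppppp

3

pppqp: accepted
qqpqqpp: accepted
qppppp: accepted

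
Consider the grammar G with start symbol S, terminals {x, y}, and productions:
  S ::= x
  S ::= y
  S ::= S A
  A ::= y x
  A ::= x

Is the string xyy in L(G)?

no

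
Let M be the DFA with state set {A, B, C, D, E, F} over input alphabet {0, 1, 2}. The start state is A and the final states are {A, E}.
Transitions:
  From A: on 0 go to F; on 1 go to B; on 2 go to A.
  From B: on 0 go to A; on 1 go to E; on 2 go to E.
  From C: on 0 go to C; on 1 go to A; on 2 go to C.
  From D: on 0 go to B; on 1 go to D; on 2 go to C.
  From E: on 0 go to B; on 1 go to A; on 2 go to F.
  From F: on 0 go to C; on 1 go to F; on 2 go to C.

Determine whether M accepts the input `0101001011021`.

accepted

A --0--> F
F --1--> F
F --0--> C
C --1--> A
A --0--> F
F --0--> C
C --1--> A
A --0--> F
F --1--> F
F --1--> F
F --0--> C
C --2--> C
C --1--> A
End in state A, which is an accepting state.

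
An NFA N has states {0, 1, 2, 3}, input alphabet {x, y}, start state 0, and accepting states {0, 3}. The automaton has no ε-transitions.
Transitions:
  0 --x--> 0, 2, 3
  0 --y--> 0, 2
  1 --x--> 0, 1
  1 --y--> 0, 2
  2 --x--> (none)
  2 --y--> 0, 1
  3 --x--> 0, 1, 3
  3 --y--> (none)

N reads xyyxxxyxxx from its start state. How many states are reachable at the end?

Start: {0}
read x: {0, 2, 3}
read y: {0, 1, 2}
read y: {0, 1, 2}
read x: {0, 1, 2, 3}
read x: {0, 1, 2, 3}
read x: {0, 1, 2, 3}
read y: {0, 1, 2}
read x: {0, 1, 2, 3}
read x: {0, 1, 2, 3}
read x: {0, 1, 2, 3}
Final reachable set {0, 1, 2, 3} has 4 states.

4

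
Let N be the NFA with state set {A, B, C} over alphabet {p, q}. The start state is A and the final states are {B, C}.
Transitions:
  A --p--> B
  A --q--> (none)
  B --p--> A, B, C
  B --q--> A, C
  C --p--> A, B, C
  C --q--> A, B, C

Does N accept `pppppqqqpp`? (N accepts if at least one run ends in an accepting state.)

Start: {A}
read p: {B}
read p: {A, B, C}
read p: {A, B, C}
read p: {A, B, C}
read p: {A, B, C}
read q: {A, B, C}
read q: {A, B, C}
read q: {A, B, C}
read p: {A, B, C}
read p: {A, B, C}
Reachable ∩ accepting = {B, C} — nonempty.

accepted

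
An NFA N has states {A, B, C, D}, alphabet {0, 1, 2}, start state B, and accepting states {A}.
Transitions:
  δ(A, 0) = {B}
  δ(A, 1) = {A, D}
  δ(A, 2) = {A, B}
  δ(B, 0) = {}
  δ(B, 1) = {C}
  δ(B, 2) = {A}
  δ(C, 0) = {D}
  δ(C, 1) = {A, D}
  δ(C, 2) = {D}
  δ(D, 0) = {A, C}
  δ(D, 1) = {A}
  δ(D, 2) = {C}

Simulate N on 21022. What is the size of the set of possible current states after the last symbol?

3

Start: {B}
read 2: {A}
read 1: {A, D}
read 0: {A, B, C}
read 2: {A, B, D}
read 2: {A, B, C}
Final reachable set {A, B, C} has 3 states.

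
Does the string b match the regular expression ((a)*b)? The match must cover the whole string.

yes

Split as ε·b: (a)* matches ε and b matches b.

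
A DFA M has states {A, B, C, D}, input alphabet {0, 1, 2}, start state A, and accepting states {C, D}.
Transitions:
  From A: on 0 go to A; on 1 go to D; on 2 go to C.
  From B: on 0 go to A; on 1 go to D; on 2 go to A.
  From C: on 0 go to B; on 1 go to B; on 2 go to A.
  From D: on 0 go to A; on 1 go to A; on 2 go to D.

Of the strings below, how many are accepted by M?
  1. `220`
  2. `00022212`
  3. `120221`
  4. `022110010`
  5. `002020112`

2

`220`: rejected
`00022212`: rejected
`120221`: accepted
`022110010`: rejected
`002020112`: accepted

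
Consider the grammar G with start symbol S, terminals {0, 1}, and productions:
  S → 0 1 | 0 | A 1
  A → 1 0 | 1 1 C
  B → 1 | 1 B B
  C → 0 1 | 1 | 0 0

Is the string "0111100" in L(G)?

no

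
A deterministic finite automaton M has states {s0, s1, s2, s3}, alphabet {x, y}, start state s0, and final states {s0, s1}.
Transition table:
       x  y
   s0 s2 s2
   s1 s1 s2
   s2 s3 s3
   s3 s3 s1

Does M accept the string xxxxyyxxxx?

rejected

s0 --x--> s2
s2 --x--> s3
s3 --x--> s3
s3 --x--> s3
s3 --y--> s1
s1 --y--> s2
s2 --x--> s3
s3 --x--> s3
s3 --x--> s3
s3 --x--> s3
End in state s3, which is not an accepting state.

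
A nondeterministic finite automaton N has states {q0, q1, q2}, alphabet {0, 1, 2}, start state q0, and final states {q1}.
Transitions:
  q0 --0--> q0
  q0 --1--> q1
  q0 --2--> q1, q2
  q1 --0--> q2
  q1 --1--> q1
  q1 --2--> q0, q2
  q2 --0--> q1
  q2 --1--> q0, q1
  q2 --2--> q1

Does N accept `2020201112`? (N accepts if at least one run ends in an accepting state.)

rejected

Start: {q0}
read 2: {q1, q2}
read 0: {q1, q2}
read 2: {q0, q1, q2}
read 0: {q0, q1, q2}
read 2: {q0, q1, q2}
read 0: {q0, q1, q2}
read 1: {q0, q1}
read 1: {q1}
read 1: {q1}
read 2: {q0, q2}
Reachable ∩ accepting = {} — empty.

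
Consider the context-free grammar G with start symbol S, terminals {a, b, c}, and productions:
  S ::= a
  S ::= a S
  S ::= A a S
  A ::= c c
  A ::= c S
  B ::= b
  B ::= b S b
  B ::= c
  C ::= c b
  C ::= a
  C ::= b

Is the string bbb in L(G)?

no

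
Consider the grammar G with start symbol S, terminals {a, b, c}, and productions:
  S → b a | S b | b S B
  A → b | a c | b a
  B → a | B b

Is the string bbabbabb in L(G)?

yes

S ⇒ bSB ⇒ bSbB ⇒ bSbbB ⇒ bbabbB ⇒ bbabbBb ⇒ bbabbBbb ⇒ bbabbabb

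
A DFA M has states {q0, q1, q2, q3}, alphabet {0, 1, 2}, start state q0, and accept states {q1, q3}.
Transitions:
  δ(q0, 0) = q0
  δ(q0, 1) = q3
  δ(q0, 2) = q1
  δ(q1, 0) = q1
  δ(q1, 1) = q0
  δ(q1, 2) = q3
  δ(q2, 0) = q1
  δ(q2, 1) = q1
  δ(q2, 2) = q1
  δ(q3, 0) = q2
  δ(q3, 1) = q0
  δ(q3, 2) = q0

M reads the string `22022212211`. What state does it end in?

q0 --2--> q1
q1 --2--> q3
q3 --0--> q2
q2 --2--> q1
q1 --2--> q3
q3 --2--> q0
q0 --1--> q3
q3 --2--> q0
q0 --2--> q1
q1 --1--> q0
q0 --1--> q3

q3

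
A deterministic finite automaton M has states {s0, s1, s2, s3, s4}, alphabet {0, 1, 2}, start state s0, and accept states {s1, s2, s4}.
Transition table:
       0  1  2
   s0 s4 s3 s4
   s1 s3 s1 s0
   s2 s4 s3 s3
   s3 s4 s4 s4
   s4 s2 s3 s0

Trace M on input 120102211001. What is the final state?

s0 --1--> s3
s3 --2--> s4
s4 --0--> s2
s2 --1--> s3
s3 --0--> s4
s4 --2--> s0
s0 --2--> s4
s4 --1--> s3
s3 --1--> s4
s4 --0--> s2
s2 --0--> s4
s4 --1--> s3

s3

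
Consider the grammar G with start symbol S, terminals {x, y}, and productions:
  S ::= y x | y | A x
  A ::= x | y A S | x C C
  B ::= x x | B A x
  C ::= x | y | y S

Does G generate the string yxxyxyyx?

no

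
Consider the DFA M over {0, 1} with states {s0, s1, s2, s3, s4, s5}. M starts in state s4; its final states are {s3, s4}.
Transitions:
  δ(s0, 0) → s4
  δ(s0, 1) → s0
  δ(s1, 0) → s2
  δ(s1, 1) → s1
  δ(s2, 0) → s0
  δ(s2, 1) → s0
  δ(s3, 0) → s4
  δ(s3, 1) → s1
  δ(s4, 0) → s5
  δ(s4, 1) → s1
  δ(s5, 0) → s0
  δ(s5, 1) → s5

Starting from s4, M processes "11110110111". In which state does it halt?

s1

s4 --1--> s1
s1 --1--> s1
s1 --1--> s1
s1 --1--> s1
s1 --0--> s2
s2 --1--> s0
s0 --1--> s0
s0 --0--> s4
s4 --1--> s1
s1 --1--> s1
s1 --1--> s1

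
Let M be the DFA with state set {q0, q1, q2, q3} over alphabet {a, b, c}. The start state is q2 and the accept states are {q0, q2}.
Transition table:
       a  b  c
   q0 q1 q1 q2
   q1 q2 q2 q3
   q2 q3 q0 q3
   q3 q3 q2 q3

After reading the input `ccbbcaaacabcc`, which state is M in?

q3

q2 --c--> q3
q3 --c--> q3
q3 --b--> q2
q2 --b--> q0
q0 --c--> q2
q2 --a--> q3
q3 --a--> q3
q3 --a--> q3
q3 --c--> q3
q3 --a--> q3
q3 --b--> q2
q2 --c--> q3
q3 --c--> q3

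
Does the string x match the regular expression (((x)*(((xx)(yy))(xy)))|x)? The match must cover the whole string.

The right alternative x matches x.

yes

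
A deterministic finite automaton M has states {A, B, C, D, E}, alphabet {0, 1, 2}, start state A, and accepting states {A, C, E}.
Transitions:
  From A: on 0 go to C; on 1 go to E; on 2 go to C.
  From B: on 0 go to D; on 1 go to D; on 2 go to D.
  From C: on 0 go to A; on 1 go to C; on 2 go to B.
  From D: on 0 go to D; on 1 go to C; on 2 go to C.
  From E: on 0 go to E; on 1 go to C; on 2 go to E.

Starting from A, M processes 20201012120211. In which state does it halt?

A --2--> C
C --0--> A
A --2--> C
C --0--> A
A --1--> E
E --0--> E
E --1--> C
C --2--> B
B --1--> D
D --2--> C
C --0--> A
A --2--> C
C --1--> C
C --1--> C

C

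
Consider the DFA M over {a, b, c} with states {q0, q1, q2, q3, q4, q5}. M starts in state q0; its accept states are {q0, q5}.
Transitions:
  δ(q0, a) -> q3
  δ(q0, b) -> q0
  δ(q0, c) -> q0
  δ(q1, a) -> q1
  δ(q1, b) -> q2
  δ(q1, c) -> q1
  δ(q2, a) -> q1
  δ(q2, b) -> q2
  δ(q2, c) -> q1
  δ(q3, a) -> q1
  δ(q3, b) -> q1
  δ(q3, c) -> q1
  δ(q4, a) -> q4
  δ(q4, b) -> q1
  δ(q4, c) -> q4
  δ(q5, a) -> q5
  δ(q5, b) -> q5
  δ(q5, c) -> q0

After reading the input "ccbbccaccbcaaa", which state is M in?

q0 --c--> q0
q0 --c--> q0
q0 --b--> q0
q0 --b--> q0
q0 --c--> q0
q0 --c--> q0
q0 --a--> q3
q3 --c--> q1
q1 --c--> q1
q1 --b--> q2
q2 --c--> q1
q1 --a--> q1
q1 --a--> q1
q1 --a--> q1

q1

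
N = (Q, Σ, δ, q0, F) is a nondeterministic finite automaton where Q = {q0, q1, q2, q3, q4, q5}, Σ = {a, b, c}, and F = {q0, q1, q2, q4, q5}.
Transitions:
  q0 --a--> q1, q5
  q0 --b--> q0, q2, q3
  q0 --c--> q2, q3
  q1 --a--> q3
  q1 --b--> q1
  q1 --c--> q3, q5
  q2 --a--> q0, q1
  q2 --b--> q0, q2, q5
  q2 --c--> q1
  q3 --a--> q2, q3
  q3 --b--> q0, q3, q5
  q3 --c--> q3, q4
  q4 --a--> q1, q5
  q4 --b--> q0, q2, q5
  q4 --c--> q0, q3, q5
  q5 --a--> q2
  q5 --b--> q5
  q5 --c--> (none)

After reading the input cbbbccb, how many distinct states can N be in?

5

Start: {q0}
read c: {q2, q3}
read b: {q0, q2, q3, q5}
read b: {q0, q2, q3, q5}
read b: {q0, q2, q3, q5}
read c: {q1, q2, q3, q4}
read c: {q0, q1, q3, q4, q5}
read b: {q0, q1, q2, q3, q5}
Final reachable set {q0, q1, q2, q3, q5} has 5 states.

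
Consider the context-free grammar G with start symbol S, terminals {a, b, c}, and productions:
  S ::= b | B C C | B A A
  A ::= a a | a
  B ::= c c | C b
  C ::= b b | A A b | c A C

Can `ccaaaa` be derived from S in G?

S ⇒ BAA ⇒ ccAA ⇒ ccaaA ⇒ ccaaaa

yes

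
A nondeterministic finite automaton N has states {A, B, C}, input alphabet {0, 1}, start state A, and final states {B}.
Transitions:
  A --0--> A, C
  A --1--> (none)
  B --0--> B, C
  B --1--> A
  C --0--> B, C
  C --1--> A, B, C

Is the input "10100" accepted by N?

Start: {A}
read 1: {}
The reachable set is empty and stays empty for the remaining 4 symbols.
Reachable ∩ accepting = {} — empty.

rejected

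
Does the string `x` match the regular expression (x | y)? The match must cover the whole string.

yes

The left alternative x matches x.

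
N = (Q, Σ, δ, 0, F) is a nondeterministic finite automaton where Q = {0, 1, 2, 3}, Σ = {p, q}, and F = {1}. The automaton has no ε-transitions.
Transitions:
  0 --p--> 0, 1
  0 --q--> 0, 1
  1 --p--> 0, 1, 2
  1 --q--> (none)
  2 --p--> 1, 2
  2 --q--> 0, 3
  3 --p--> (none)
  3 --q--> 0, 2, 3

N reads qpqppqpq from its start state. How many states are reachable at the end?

3

Start: {0}
read q: {0, 1}
read p: {0, 1, 2}
read q: {0, 1, 3}
read p: {0, 1, 2}
read p: {0, 1, 2}
read q: {0, 1, 3}
read p: {0, 1, 2}
read q: {0, 1, 3}
Final reachable set {0, 1, 3} has 3 states.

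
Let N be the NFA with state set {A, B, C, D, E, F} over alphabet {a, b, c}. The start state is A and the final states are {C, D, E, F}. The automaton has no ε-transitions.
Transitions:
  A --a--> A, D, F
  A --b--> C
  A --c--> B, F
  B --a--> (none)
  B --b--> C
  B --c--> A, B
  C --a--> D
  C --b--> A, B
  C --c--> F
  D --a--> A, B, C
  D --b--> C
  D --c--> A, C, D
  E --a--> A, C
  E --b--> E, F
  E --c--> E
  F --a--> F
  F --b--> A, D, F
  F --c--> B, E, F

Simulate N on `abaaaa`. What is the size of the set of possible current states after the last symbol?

Start: {A}
read a: {A, D, F}
read b: {A, C, D, F}
read a: {A, B, C, D, F}
read a: {A, B, C, D, F}
read a: {A, B, C, D, F}
read a: {A, B, C, D, F}
Final reachable set {A, B, C, D, F} has 5 states.

5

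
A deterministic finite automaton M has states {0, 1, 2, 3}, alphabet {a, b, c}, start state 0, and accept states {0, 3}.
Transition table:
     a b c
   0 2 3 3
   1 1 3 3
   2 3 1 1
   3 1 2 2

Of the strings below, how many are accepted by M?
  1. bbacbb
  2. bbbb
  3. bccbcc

bbacbb: accepted
bbbb: accepted
bccbcc: rejected

2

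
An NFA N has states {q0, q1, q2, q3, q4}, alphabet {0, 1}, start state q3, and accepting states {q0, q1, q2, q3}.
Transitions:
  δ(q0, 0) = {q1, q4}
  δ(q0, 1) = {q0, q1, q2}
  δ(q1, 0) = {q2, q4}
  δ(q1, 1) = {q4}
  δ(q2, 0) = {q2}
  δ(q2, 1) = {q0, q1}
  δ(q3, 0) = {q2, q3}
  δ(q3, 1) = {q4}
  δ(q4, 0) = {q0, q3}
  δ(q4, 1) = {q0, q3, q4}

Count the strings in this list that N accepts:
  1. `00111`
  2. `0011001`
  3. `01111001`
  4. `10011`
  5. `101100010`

5

`00111`: accepted
`0011001`: accepted
`01111001`: accepted
`10011`: accepted
`101100010`: accepted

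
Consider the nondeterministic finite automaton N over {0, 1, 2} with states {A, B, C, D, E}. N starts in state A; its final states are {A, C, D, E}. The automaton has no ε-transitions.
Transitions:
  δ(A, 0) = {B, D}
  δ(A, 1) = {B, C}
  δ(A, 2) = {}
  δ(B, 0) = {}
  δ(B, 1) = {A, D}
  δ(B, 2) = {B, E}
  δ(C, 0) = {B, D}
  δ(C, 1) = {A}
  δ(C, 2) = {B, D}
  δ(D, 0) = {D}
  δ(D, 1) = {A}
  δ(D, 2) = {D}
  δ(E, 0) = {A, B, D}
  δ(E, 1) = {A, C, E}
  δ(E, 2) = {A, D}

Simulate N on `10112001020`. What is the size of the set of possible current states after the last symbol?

3

Start: {A}
read 1: {B, C}
read 0: {B, D}
read 1: {A, D}
read 1: {A, B, C}
read 2: {B, D, E}
read 0: {A, B, D}
read 0: {B, D}
read 1: {A, D}
read 0: {B, D}
read 2: {B, D, E}
read 0: {A, B, D}
Final reachable set {A, B, D} has 3 states.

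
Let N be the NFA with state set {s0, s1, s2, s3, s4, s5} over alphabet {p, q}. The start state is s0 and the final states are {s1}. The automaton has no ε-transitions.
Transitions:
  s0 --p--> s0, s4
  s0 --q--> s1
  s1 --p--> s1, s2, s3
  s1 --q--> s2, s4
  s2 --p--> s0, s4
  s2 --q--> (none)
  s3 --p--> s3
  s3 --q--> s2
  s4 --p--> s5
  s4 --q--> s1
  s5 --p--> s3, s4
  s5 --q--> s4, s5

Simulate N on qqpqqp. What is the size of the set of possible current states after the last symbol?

6

Start: {s0}
read q: {s1}
read q: {s2, s4}
read p: {s0, s4, s5}
read q: {s1, s4, s5}
read q: {s1, s2, s4, s5}
read p: {s0, s1, s2, s3, s4, s5}
Final reachable set {s0, s1, s2, s3, s4, s5} has 6 states.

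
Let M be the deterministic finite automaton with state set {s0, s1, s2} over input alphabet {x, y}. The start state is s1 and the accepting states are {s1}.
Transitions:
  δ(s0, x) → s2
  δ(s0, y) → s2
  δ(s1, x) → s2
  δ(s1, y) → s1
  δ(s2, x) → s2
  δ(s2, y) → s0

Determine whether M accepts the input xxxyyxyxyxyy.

rejected

s1 --x--> s2
s2 --x--> s2
s2 --x--> s2
s2 --y--> s0
s0 --y--> s2
s2 --x--> s2
s2 --y--> s0
s0 --x--> s2
s2 --y--> s0
s0 --x--> s2
s2 --y--> s0
s0 --y--> s2
End in state s2, which is not an accepting state.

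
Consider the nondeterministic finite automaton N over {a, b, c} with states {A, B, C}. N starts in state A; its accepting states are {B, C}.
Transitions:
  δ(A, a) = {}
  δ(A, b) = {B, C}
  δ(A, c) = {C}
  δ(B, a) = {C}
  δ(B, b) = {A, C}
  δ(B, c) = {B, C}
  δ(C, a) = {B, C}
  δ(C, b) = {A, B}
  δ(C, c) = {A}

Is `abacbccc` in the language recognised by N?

rejected

Start: {A}
read a: {}
The reachable set is empty and stays empty for the remaining 7 symbols.
Reachable ∩ accepting = {} — empty.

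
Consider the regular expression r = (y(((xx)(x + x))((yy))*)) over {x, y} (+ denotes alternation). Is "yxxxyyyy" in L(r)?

Split as y·xxxyyyy: y matches y and (((xx)(x+x))((yy))*) matches xxxyyyy.

yes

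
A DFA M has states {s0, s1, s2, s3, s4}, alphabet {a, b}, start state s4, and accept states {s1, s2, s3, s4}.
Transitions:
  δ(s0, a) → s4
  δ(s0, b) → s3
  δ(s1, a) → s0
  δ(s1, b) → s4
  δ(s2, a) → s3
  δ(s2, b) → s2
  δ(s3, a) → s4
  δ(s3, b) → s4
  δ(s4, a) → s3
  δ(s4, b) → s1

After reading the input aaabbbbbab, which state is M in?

s4 --a--> s3
s3 --a--> s4
s4 --a--> s3
s3 --b--> s4
s4 --b--> s1
s1 --b--> s4
s4 --b--> s1
s1 --b--> s4
s4 --a--> s3
s3 --b--> s4

s4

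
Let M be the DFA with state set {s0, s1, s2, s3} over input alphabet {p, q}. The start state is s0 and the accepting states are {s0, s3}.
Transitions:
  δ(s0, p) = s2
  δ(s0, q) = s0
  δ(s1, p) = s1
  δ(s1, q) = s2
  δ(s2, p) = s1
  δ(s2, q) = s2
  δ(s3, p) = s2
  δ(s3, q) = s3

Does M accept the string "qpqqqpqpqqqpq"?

s0 --q--> s0
s0 --p--> s2
s2 --q--> s2
s2 --q--> s2
s2 --q--> s2
s2 --p--> s1
s1 --q--> s2
s2 --p--> s1
s1 --q--> s2
s2 --q--> s2
s2 --q--> s2
s2 --p--> s1
s1 --q--> s2
End in state s2, which is not an accepting state.

rejected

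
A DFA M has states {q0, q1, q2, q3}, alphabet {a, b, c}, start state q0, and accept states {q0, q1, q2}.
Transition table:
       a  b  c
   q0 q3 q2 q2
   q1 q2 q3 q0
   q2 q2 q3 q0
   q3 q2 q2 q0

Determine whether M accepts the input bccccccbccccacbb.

q0 --b--> q2
q2 --c--> q0
q0 --c--> q2
q2 --c--> q0
q0 --c--> q2
q2 --c--> q0
q0 --c--> q2
q2 --b--> q3
q3 --c--> q0
q0 --c--> q2
q2 --c--> q0
q0 --c--> q2
q2 --a--> q2
q2 --c--> q0
q0 --b--> q2
q2 --b--> q3
End in state q3, which is not an accepting state.

rejected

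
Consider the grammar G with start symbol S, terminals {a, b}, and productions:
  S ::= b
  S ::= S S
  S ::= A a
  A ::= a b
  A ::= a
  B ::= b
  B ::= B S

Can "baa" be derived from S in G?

yes

S ⇒ SS ⇒ bS ⇒ bAa ⇒ baa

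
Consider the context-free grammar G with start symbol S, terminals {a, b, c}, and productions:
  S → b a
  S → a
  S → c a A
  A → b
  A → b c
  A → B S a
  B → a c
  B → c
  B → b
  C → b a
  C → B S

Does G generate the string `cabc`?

yes

S ⇒ caA ⇒ cabc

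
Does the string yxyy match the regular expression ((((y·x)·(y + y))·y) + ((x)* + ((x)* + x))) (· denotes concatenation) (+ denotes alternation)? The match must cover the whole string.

The left alternative (((y·x)·(y+y))·y) matches yxyy.

yes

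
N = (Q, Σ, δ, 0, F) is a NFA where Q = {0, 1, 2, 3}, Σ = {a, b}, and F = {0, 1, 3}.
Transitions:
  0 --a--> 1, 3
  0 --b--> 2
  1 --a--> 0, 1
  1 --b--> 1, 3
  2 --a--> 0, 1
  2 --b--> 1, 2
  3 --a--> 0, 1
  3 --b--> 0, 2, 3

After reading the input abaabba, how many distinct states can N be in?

Start: {0}
read a: {1, 3}
read b: {0, 1, 2, 3}
read a: {0, 1, 3}
read a: {0, 1, 3}
read b: {0, 1, 2, 3}
read b: {0, 1, 2, 3}
read a: {0, 1, 3}
Final reachable set {0, 1, 3} has 3 states.

3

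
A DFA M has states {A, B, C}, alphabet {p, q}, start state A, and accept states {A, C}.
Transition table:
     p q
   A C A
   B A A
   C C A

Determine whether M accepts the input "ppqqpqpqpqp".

accepted

A --p--> C
C --p--> C
C --q--> A
A --q--> A
A --p--> C
C --q--> A
A --p--> C
C --q--> A
A --p--> C
C --q--> A
A --p--> C
End in state C, which is an accepting state.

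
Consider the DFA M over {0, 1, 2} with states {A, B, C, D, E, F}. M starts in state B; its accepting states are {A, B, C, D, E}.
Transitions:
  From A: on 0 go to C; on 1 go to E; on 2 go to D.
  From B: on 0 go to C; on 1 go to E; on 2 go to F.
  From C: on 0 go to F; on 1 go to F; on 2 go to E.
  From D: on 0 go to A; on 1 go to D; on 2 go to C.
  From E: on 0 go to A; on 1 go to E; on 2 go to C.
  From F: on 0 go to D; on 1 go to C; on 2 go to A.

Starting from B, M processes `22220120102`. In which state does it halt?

D

B --2--> F
F --2--> A
A --2--> D
D --2--> C
C --0--> F
F --1--> C
C --2--> E
E --0--> A
A --1--> E
E --0--> A
A --2--> D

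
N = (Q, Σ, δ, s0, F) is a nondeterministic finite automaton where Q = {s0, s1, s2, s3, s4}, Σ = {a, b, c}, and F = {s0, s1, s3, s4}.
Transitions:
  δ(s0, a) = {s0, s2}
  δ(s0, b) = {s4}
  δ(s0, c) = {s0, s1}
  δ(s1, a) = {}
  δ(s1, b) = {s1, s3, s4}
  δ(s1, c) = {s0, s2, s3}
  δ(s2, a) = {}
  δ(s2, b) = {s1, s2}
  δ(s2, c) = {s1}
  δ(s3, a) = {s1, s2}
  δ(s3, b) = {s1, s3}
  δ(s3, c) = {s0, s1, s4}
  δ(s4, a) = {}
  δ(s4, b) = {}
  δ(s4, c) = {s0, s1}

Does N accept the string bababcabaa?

rejected

Start: {s0}
read b: {s4}
read a: {}
The reachable set is empty and stays empty for the remaining 8 symbols.
Reachable ∩ accepting = {} — empty.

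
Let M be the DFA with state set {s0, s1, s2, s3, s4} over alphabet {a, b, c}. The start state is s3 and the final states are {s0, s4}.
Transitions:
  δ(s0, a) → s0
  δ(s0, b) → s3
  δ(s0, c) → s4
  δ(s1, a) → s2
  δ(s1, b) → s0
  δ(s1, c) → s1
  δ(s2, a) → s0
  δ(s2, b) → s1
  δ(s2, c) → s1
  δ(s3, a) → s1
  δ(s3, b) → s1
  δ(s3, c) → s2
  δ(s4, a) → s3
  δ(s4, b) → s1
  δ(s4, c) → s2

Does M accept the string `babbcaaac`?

s3 --b--> s1
s1 --a--> s2
s2 --b--> s1
s1 --b--> s0
s0 --c--> s4
s4 --a--> s3
s3 --a--> s1
s1 --a--> s2
s2 --c--> s1
End in state s1, which is not an accepting state.

rejected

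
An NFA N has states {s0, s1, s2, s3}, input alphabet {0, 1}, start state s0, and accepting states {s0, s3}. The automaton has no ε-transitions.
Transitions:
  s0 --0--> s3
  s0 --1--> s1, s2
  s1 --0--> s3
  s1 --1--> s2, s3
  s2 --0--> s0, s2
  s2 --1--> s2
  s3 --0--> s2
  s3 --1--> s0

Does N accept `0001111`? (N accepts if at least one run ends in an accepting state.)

rejected

Start: {s0}
read 0: {s3}
read 0: {s2}
read 0: {s0, s2}
read 1: {s1, s2}
read 1: {s2, s3}
read 1: {s0, s2}
read 1: {s1, s2}
Reachable ∩ accepting = {} — empty.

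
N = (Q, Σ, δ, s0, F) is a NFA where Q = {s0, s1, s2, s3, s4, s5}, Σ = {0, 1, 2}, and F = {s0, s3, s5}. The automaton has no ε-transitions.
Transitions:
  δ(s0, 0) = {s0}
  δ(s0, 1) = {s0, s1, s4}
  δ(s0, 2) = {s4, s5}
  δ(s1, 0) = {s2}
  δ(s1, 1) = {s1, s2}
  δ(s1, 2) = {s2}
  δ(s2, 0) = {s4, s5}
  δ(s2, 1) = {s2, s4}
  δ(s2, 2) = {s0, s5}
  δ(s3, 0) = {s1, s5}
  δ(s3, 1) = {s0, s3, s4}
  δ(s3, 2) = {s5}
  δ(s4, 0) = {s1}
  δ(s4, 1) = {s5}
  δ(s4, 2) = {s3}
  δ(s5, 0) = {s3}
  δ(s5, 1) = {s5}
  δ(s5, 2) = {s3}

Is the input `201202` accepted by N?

Start: {s0}
read 2: {s4, s5}
read 0: {s1, s3}
read 1: {s0, s1, s2, s3, s4}
read 2: {s0, s2, s3, s4, s5}
read 0: {s0, s1, s3, s4, s5}
read 2: {s2, s3, s4, s5}
Reachable ∩ accepting = {s3, s5} — nonempty.

accepted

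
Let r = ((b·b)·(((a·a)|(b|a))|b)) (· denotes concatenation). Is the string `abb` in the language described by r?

no

No split of abb into u·v has (b·b) matching u and (((a·a)|(b|a))|b) matching v.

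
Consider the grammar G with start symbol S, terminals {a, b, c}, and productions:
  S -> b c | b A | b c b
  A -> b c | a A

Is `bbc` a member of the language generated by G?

S ⇒ bA ⇒ bbc

yes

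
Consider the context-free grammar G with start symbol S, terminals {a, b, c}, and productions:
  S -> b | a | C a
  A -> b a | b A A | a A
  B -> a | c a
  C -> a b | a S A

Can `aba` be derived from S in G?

yes

S ⇒ Ca ⇒ aba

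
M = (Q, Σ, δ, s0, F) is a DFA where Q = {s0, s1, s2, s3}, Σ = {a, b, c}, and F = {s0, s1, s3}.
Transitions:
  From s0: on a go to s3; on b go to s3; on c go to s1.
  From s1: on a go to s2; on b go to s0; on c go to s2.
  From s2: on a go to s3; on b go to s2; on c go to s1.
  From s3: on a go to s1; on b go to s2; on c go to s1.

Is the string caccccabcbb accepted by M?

s0 --c--> s1
s1 --a--> s2
s2 --c--> s1
s1 --c--> s2
s2 --c--> s1
s1 --c--> s2
s2 --a--> s3
s3 --b--> s2
s2 --c--> s1
s1 --b--> s0
s0 --b--> s3
End in state s3, which is an accepting state.

accepted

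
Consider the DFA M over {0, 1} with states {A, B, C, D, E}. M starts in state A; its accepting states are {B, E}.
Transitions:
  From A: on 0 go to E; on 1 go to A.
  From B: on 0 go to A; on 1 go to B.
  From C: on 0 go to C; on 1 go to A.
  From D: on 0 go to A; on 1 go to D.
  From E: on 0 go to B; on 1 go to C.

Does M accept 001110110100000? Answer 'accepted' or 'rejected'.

A --0--> E
E --0--> B
B --1--> B
B --1--> B
B --1--> B
B --0--> A
A --1--> A
A --1--> A
A --0--> E
E --1--> C
C --0--> C
C --0--> C
C --0--> C
C --0--> C
C --0--> C
End in state C, which is not an accepting state.

rejected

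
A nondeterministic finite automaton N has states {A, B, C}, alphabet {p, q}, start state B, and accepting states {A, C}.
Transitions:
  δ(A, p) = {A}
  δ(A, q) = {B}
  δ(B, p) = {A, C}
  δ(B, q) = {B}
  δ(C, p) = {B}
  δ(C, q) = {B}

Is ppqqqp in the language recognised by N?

accepted

Start: {B}
read p: {A, C}
read p: {A, B}
read q: {B}
read q: {B}
read q: {B}
read p: {A, C}
Reachable ∩ accepting = {A, C} — nonempty.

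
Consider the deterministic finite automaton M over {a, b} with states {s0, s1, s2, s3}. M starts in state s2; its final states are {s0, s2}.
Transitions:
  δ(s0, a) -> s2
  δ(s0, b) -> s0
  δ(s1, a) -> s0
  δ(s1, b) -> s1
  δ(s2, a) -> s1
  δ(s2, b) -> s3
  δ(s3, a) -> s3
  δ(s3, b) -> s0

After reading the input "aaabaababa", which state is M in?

s3

s2 --a--> s1
s1 --a--> s0
s0 --a--> s2
s2 --b--> s3
s3 --a--> s3
s3 --a--> s3
s3 --b--> s0
s0 --a--> s2
s2 --b--> s3
s3 --a--> s3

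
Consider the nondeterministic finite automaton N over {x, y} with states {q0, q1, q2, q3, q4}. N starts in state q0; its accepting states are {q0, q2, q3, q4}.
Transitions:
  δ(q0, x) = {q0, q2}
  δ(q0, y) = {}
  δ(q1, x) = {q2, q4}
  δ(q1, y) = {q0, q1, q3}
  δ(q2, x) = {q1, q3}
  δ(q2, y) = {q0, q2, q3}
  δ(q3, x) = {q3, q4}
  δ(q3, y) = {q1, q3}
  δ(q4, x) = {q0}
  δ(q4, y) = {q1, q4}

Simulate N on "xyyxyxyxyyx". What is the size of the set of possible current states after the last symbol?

Start: {q0}
read x: {q0, q2}
read y: {q0, q2, q3}
read y: {q0, q1, q2, q3}
read x: {q0, q1, q2, q3, q4}
read y: {q0, q1, q2, q3, q4}
read x: {q0, q1, q2, q3, q4}
read y: {q0, q1, q2, q3, q4}
read x: {q0, q1, q2, q3, q4}
read y: {q0, q1, q2, q3, q4}
read y: {q0, q1, q2, q3, q4}
read x: {q0, q1, q2, q3, q4}
Final reachable set {q0, q1, q2, q3, q4} has 5 states.

5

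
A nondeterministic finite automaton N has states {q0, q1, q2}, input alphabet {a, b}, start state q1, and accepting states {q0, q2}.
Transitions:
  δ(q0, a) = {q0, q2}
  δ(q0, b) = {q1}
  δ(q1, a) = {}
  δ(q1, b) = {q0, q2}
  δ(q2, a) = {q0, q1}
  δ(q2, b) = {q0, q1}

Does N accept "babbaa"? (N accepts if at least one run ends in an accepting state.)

Start: {q1}
read b: {q0, q2}
read a: {q0, q1, q2}
read b: {q0, q1, q2}
read b: {q0, q1, q2}
read a: {q0, q1, q2}
read a: {q0, q1, q2}
Reachable ∩ accepting = {q0, q2} — nonempty.

accepted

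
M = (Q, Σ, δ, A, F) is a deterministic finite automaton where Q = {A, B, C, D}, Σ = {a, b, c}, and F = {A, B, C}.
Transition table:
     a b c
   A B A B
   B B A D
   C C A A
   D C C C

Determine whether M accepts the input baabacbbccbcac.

rejected

A --b--> A
A --a--> B
B --a--> B
B --b--> A
A --a--> B
B --c--> D
D --b--> C
C --b--> A
A --c--> B
B --c--> D
D --b--> C
C --c--> A
A --a--> B
B --c--> D
End in state D, which is not an accepting state.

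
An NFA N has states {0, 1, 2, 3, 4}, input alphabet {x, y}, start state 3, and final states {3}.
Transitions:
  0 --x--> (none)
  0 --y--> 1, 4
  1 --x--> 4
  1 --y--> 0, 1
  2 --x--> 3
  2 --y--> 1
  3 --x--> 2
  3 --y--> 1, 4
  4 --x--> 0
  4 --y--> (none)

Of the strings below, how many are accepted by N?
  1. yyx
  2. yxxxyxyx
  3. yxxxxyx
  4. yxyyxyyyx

yyx: rejected
yxxxyxyx: rejected
yxxxxyx: rejected
yxyyxyyyx: rejected

0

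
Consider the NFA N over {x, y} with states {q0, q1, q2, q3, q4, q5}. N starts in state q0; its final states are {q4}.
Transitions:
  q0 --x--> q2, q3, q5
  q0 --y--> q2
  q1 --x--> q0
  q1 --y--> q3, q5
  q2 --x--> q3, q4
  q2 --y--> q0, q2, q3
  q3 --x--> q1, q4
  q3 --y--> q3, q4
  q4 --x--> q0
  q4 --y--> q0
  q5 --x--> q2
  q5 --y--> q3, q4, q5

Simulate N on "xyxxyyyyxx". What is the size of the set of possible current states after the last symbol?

6

Start: {q0}
read x: {q2, q3, q5}
read y: {q0, q2, q3, q4, q5}
read x: {q0, q1, q2, q3, q4, q5}
read x: {q0, q1, q2, q3, q4, q5}
read y: {q0, q2, q3, q4, q5}
read y: {q0, q2, q3, q4, q5}
read y: {q0, q2, q3, q4, q5}
read y: {q0, q2, q3, q4, q5}
read x: {q0, q1, q2, q3, q4, q5}
read x: {q0, q1, q2, q3, q4, q5}
Final reachable set {q0, q1, q2, q3, q4, q5} has 6 states.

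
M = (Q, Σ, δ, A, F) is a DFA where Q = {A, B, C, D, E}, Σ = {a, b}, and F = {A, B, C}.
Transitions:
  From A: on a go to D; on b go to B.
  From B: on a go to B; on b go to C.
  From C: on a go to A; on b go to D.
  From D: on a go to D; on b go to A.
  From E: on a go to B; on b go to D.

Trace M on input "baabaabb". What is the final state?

B

A --b--> B
B --a--> B
B --a--> B
B --b--> C
C --a--> A
A --a--> D
D --b--> A
A --b--> B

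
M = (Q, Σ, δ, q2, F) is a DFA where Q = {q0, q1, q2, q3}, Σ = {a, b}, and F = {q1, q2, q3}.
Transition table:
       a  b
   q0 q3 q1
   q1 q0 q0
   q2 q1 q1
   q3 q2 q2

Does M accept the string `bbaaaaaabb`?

q2 --b--> q1
q1 --b--> q0
q0 --a--> q3
q3 --a--> q2
q2 --a--> q1
q1 --a--> q0
q0 --a--> q3
q3 --a--> q2
q2 --b--> q1
q1 --b--> q0
End in state q0, which is not an accepting state.

rejected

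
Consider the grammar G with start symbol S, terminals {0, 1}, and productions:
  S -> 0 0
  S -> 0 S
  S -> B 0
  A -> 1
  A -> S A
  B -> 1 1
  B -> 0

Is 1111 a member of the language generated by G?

no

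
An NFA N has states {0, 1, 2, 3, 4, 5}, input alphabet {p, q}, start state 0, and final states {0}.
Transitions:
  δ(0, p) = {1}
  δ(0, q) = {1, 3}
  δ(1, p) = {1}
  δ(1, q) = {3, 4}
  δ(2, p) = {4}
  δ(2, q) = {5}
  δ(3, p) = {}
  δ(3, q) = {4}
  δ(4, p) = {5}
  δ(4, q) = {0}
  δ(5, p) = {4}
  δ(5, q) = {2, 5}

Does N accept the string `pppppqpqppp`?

rejected

Start: {0}
read p: {1}
read p: {1}
read p: {1}
read p: {1}
read p: {1}
read q: {3, 4}
read p: {5}
read q: {2, 5}
read p: {4}
read p: {5}
read p: {4}
Reachable ∩ accepting = {} — empty.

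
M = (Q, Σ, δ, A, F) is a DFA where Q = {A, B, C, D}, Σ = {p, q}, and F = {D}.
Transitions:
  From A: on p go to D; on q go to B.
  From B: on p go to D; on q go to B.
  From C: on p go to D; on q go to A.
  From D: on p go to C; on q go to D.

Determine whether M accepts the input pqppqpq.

rejected

A --p--> D
D --q--> D
D --p--> C
C --p--> D
D --q--> D
D --p--> C
C --q--> A
End in state A, which is not an accepting state.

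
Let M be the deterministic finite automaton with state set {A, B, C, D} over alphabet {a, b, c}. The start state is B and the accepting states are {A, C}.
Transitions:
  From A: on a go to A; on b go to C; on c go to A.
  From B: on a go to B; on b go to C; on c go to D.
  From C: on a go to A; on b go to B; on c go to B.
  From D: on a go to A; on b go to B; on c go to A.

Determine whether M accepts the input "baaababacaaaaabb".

B --b--> C
C --a--> A
A --a--> A
A --a--> A
A --b--> C
C --a--> A
A --b--> C
C --a--> A
A --c--> A
A --a--> A
A --a--> A
A --a--> A
A --a--> A
A --a--> A
A --b--> C
C --b--> B
End in state B, which is not an accepting state.

rejected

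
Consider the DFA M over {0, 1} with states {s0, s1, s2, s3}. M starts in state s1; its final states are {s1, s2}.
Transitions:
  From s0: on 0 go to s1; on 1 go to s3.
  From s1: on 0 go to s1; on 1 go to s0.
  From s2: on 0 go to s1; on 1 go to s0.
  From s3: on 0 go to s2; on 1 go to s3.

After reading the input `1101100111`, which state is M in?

s1 --1--> s0
s0 --1--> s3
s3 --0--> s2
s2 --1--> s0
s0 --1--> s3
s3 --0--> s2
s2 --0--> s1
s1 --1--> s0
s0 --1--> s3
s3 --1--> s3

s3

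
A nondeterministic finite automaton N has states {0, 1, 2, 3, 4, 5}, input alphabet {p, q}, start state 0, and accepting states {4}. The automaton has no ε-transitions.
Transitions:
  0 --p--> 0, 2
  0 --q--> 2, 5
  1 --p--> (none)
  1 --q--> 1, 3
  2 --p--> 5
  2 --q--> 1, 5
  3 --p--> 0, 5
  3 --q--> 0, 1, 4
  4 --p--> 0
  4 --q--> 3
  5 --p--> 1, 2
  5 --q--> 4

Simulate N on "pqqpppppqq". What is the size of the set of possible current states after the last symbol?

5

Start: {0}
read p: {0, 2}
read q: {1, 2, 5}
read q: {1, 3, 4, 5}
read p: {0, 1, 2, 5}
read p: {0, 1, 2, 5}
read p: {0, 1, 2, 5}
read p: {0, 1, 2, 5}
read p: {0, 1, 2, 5}
read q: {1, 2, 3, 4, 5}
read q: {0, 1, 3, 4, 5}
Final reachable set {0, 1, 3, 4, 5} has 5 states.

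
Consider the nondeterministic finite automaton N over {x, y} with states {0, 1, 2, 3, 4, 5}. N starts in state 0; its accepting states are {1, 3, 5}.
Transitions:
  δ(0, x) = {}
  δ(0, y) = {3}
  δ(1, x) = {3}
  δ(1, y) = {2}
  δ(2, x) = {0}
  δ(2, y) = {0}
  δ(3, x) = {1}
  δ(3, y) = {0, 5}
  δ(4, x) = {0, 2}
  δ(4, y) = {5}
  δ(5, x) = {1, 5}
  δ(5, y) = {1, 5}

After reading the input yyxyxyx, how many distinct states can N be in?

4

Start: {0}
read y: {3}
read y: {0, 5}
read x: {1, 5}
read y: {1, 2, 5}
read x: {0, 1, 3, 5}
read y: {0, 1, 2, 3, 5}
read x: {0, 1, 3, 5}
Final reachable set {0, 1, 3, 5} has 4 states.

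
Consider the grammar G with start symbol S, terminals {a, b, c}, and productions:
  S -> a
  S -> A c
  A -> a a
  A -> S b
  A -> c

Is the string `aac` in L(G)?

yes

S ⇒ Ac ⇒ aac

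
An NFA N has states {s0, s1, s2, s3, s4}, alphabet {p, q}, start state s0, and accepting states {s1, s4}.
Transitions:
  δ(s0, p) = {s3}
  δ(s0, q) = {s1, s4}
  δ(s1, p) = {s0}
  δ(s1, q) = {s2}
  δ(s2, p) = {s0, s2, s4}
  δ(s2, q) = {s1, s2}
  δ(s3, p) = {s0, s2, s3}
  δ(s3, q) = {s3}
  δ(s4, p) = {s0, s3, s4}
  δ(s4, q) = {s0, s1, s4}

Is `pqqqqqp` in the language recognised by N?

Start: {s0}
read p: {s3}
read q: {s3}
read q: {s3}
read q: {s3}
read q: {s3}
read q: {s3}
read p: {s0, s2, s3}
Reachable ∩ accepting = {} — empty.

rejected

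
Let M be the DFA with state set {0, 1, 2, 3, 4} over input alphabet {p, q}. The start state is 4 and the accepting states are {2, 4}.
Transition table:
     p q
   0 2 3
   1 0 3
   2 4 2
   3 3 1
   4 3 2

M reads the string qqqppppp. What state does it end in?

3

4 --q--> 2
2 --q--> 2
2 --q--> 2
2 --p--> 4
4 --p--> 3
3 --p--> 3
3 --p--> 3
3 --p--> 3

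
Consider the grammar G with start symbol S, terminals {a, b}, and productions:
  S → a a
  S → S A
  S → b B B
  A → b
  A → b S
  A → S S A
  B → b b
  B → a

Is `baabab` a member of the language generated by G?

no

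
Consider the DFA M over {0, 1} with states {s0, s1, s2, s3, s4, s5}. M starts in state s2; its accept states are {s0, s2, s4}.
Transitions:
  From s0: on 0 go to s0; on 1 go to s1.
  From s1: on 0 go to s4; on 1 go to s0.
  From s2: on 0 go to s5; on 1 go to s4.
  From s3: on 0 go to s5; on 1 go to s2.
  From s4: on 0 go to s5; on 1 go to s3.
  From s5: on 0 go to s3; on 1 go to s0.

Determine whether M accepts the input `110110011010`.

s2 --1--> s4
s4 --1--> s3
s3 --0--> s5
s5 --1--> s0
s0 --1--> s1
s1 --0--> s4
s4 --0--> s5
s5 --1--> s0
s0 --1--> s1
s1 --0--> s4
s4 --1--> s3
s3 --0--> s5
End in state s5, which is not an accepting state.

rejected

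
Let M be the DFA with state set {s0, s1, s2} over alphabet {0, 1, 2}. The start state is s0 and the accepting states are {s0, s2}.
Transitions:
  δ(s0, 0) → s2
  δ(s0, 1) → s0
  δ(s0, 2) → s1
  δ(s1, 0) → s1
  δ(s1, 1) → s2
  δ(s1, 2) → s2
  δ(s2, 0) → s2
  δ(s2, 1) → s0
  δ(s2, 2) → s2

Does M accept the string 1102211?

accepted

s0 --1--> s0
s0 --1--> s0
s0 --0--> s2
s2 --2--> s2
s2 --2--> s2
s2 --1--> s0
s0 --1--> s0
End in state s0, which is an accepting state.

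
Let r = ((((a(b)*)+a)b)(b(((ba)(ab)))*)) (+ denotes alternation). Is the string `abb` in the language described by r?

yes

Split as ab·b: (((a(b)*)+a)b) matches ab and (b(((ba)(ab)))*) matches b.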